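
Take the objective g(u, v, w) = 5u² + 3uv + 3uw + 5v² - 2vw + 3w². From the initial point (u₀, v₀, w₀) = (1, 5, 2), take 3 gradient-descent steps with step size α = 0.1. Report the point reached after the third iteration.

(-0.654, 0.394, 0.83)

∇g = (10u + 3v + 3w, 3u + 10v - 2w, 3u - 2v + 6w)
Step 1: at (1, 5, 2), ∇g = (31, 49, 5) → (1, 5, 2) − 0.1·(31, 49, 5) = (-2.1, 0.1, 1.5)
Step 2: at (-2.1, 0.1, 1.5), ∇g = (-16.2, -8.3, 2.5) → (-2.1, 0.1, 1.5) − 0.1·(-16.2, -8.3, 2.5) = (-0.48, 0.93, 1.25)
Step 3: at (-0.48, 0.93, 1.25), ∇g = (1.74, 5.36, 4.2) → (-0.48, 0.93, 1.25) − 0.1·(1.74, 5.36, 4.2) = (-0.654, 0.394, 0.83)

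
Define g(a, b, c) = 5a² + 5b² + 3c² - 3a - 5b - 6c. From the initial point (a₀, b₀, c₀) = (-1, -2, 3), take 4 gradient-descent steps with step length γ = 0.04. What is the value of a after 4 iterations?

∇g = (10a - 3, 10b - 5, 6c - 6)
Step 1: at (-1, -2, 3), ∇g = (-13, -25, 12) → (-1, -2, 3) − 0.04·(-13, -25, 12) = (-0.48, -1, 2.52)
Step 2: at (-0.48, -1, 2.52), ∇g = (-7.8, -15, 9.12) → (-0.48, -1, 2.52) − 0.04·(-7.8, -15, 9.12) = (-0.168, -0.4, 2.1552)
Step 3: at (-0.168, -0.4, 2.1552), ∇g = (-4.68, -9, 6.9312) → (-0.168, -0.4, 2.1552) − 0.04·(-4.68, -9, 6.9312) = (0.0192, -0.04, 1.877952)
Step 4: at (0.0192, -0.04, 1.877952), ∇g = (-2.808, -5.4, 5.267712) → (0.0192, -0.04, 1.877952) − 0.04·(-2.808, -5.4, 5.267712) = (0.13152, 0.176, 1.66724352)
a = 0.13152

0.13152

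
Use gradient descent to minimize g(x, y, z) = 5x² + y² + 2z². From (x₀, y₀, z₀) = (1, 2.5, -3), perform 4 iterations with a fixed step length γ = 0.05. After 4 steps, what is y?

1.64025

∇g = (10x, 2y, 4z)
(x₁, y₁, z₁) = (1, 2.5, -3) − 0.05·(10, 5, -12) = (0.5, 2.25, -2.4)
(x₂, y₂, z₂) = (0.5, 2.25, -2.4) − 0.05·(5, 4.5, -9.6) = (0.25, 2.025, -1.92)
(x₃, y₃, z₃) = (0.25, 2.025, -1.92) − 0.05·(2.5, 4.05, -7.68) = (0.125, 1.8225, -1.536)
(x₄, y₄, z₄) = (0.125, 1.8225, -1.536) − 0.05·(1.25, 3.645, -6.144) = (0.0625, 1.64025, -1.2288)
y = 1.64025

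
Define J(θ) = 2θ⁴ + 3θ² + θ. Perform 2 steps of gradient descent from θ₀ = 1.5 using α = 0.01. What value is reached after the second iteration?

0.93676824

J′(θ) = 8θ³ + 6θ + 1
θ₁ = 1.5 − 0.01·37 = 1.13
θ₂ = 1.13 − 0.01·19.323176 = 0.93676824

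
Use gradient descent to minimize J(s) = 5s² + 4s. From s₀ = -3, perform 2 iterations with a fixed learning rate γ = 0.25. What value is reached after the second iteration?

J′(s) = 10s + 4
s₁ = -3 − 0.25·(-26) = 3.5
s₂ = 3.5 − 0.25·39 = -6.25

-6.25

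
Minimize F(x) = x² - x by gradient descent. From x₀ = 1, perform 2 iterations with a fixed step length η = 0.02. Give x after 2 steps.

0.9608

F′(x) = 2x - 1
x₁ = 1 − 0.02·1 = 0.98
x₂ = 0.98 − 0.02·0.96 = 0.9608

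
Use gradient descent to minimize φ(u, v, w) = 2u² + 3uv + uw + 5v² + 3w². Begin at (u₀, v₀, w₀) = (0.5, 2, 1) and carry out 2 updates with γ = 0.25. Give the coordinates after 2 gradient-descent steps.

(2.6875, 6.375, 0.75)

∇φ = (4u + 3v + w, 3u + 10v, u + 6w)
(u₁, v₁, w₁) = (0.5, 2, 1) − 0.25·(9, 21.5, 6.5) = (-1.75, -3.375, -0.625)
(u₂, v₂, w₂) = (-1.75, -3.375, -0.625) − 0.25·(-17.75, -39, -5.5) = (2.6875, 6.375, 0.75)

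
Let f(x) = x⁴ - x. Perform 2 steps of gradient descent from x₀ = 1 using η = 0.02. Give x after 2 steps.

0.89355328

f′(x) = 4x³ - 1
x₁ = 1 − 0.02·3 = 0.94
x₂ = 0.94 − 0.02·2.322336 = 0.89355328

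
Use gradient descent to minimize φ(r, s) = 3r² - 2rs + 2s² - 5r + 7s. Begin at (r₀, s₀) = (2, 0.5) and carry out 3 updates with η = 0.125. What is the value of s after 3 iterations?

∇φ = (6r - 2s - 5, -2r + 4s + 7)
Step 1: at (2, 0.5), ∇φ = (6, 5) → (2, 0.5) − 0.125·(6, 5) = (1.25, -0.125)
Step 2: at (1.25, -0.125), ∇φ = (2.75, 4) → (1.25, -0.125) − 0.125·(2.75, 4) = (0.90625, -0.625)
Step 3: at (0.90625, -0.625), ∇φ = (1.6875, 2.6875) → (0.90625, -0.625) − 0.125·(1.6875, 2.6875) = (0.6953125, -0.9609375)
s = -0.9609375

-0.9609375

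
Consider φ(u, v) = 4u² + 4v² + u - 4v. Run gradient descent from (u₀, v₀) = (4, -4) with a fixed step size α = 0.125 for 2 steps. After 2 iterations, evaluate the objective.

-1.0625

∇φ = (8u + 1, 8v - 4)
Step 1: at (4, -4), ∇φ = (33, -36) → (4, -4) − 0.125·(33, -36) = (-0.125, 0.5)
Step 2: at (-0.125, 0.5), ∇φ = (0, 0) → (-0.125, 0.5) − 0.125·(0, 0) = (-0.125, 0.5)
φ(-0.125, 0.5) = -1.0625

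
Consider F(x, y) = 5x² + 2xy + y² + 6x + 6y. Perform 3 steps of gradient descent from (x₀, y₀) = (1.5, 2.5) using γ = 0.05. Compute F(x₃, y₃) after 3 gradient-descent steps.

3.348544

∇F = (10x + 2y + 6, 2x + 2y + 6)
Step 1: at (1.5, 2.5), ∇F = (26, 14) → (1.5, 2.5) − 0.05·(26, 14) = (0.2, 1.8)
Step 2: at (0.2, 1.8), ∇F = (11.6, 10) → (0.2, 1.8) − 0.05·(11.6, 10) = (-0.38, 1.3)
Step 3: at (-0.38, 1.3), ∇F = (4.8, 7.84) → (-0.38, 1.3) − 0.05·(4.8, 7.84) = (-0.62, 0.908)
F(-0.62, 0.908) = 3.348544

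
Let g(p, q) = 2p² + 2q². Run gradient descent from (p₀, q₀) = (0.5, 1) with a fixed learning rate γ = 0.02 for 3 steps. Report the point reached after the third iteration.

(0.389344, 0.778688)

∇g = (4p, 4q)
(p₁, q₁) = (0.5, 1) − 0.02·(2, 4) = (0.46, 0.92)
(p₂, q₂) = (0.46, 0.92) − 0.02·(1.84, 3.68) = (0.4232, 0.8464)
(p₃, q₃) = (0.4232, 0.8464) − 0.02·(1.6928, 3.3856) = (0.389344, 0.778688)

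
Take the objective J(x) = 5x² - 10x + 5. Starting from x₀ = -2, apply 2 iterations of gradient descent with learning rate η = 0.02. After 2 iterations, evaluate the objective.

18.432

J′(x) = 10x - 10
x₁ = -2 − 0.02·(-30) = -1.4
x₂ = -1.4 − 0.02·(-24) = -0.92
J(-0.92) = 18.432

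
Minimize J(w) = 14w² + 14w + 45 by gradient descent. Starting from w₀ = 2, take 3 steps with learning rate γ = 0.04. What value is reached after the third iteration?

J′(w) = 28w + 14
w₁ = 2 − 0.04·70 = -0.8
w₂ = -0.8 − 0.04·(-8.4) = -0.464
w₃ = -0.464 − 0.04·1.008 = -0.50432

-0.50432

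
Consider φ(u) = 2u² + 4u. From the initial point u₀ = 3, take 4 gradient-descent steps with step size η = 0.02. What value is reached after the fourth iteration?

1.86557184

φ′(u) = 4u + 4
Step 1: φ′(3) = 16; u₁ = 3 − 0.02·16 = 2.68
Step 2: φ′(2.68) = 14.72; u₂ = 2.68 − 0.02·14.72 = 2.3856
Step 3: φ′(2.3856) = 13.5424; u₃ = 2.3856 − 0.02·13.5424 = 2.114752
Step 4: φ′(2.114752) = 12.459008; u₄ = 2.114752 − 0.02·12.459008 = 1.86557184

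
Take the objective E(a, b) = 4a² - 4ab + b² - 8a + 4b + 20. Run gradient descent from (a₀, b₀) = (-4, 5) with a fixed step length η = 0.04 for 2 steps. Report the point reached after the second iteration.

(-0.16, 3.08)

∇E = (8a - 4b - 8, -4a + 2b + 4)
Step 1: at (-4, 5), ∇E = (-60, 30) → (-4, 5) − 0.04·(-60, 30) = (-1.6, 3.8)
Step 2: at (-1.6, 3.8), ∇E = (-36, 18) → (-1.6, 3.8) − 0.04·(-36, 18) = (-0.16, 3.08)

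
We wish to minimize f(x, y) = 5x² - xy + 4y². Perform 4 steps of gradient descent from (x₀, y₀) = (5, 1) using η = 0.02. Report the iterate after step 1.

(4.02, 0.94)

∇f = (10x - y, -x + 8y)
(x₁, y₁) = (5, 1) − 0.02·(49, 3) = (4.02, 0.94)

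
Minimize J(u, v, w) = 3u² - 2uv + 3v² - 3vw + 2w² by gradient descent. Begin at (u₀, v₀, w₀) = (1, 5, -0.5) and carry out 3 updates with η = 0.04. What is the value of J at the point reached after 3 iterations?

∇J = (6u - 2v, -2u + 6v - 3w, -3v + 4w)
Step 1: at (1, 5, -0.5), ∇J = (-4, 29.5, -17) → (1, 5, -0.5) − 0.04·(-4, 29.5, -17) = (1.16, 3.82, 0.18)
Step 2: at (1.16, 3.82, 0.18), ∇J = (-0.68, 20.06, -10.74) → (1.16, 3.82, 0.18) − 0.04·(-0.68, 20.06, -10.74) = (1.1872, 3.0176, 0.6096)
Step 3: at (1.1872, 3.0176, 0.6096), ∇J = (1.088, 13.9024, -6.6144) → (1.1872, 3.0176, 0.6096) − 0.04·(1.088, 13.9024, -6.6144) = (1.14368, 2.461504, 0.874176)
J(1.14368, 2.461504, 0.874176) = 11.543676059648

11.543676059648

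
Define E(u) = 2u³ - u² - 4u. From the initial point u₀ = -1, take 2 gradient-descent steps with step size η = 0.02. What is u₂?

E′(u) = 6u² - 2u - 4
Step 1: E′(-1) = 4; u₁ = -1 − 0.02·4 = -1.08
Step 2: E′(-1.08) = 5.1584; u₂ = -1.08 − 0.02·5.1584 = -1.183168

-1.183168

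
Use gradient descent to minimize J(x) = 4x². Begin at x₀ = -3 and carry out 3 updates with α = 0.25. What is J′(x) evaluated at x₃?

24

J′(x) = 8x
Step 1: J′(-3) = -24; x₁ = -3 − 0.25·(-24) = 3
Step 2: J′(3) = 24; x₂ = 3 − 0.25·24 = -3
Step 3: J′(-3) = -24; x₃ = -3 − 0.25·(-24) = 3
J′(x) at (3) = 24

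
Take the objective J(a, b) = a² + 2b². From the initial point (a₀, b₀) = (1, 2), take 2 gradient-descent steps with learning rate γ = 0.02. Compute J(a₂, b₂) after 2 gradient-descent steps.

∇J = (2a, 4b)
(a₁, b₁) = (1, 2) − 0.02·(2, 8) = (0.96, 1.84)
(a₂, b₂) = (0.96, 1.84) − 0.02·(1.92, 7.36) = (0.9216, 1.6928)
J(0.9216, 1.6928) = 6.58049024

6.58049024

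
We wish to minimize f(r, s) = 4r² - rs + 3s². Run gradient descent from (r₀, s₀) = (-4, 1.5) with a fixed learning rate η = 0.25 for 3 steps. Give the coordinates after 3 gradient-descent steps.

(5.3046875, -2.1875)

∇f = (8r - s, -r + 6s)
(r₁, s₁) = (-4, 1.5) − 0.25·(-33.5, 13) = (4.375, -1.75)
(r₂, s₂) = (4.375, -1.75) − 0.25·(36.75, -14.875) = (-4.8125, 1.96875)
(r₃, s₃) = (-4.8125, 1.96875) − 0.25·(-40.46875, 16.625) = (5.3046875, -2.1875)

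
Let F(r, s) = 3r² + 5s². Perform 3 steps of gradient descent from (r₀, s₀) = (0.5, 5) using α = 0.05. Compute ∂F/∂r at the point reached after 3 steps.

1.029

∇F = (6r, 10s)
(r₁, s₁) = (0.5, 5) − 0.05·(3, 50) = (0.35, 2.5)
(r₂, s₂) = (0.35, 2.5) − 0.05·(2.1, 25) = (0.245, 1.25)
(r₃, s₃) = (0.245, 1.25) − 0.05·(1.47, 12.5) = (0.1715, 0.625)
∂F/∂r at (0.1715, 0.625) = 1.029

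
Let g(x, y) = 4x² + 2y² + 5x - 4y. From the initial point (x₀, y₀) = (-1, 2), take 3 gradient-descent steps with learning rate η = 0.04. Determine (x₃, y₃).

∇g = (8x + 5, 4y - 4)
Step 1: at (-1, 2), ∇g = (-3, 4) → (-1, 2) − 0.04·(-3, 4) = (-0.88, 1.84)
Step 2: at (-0.88, 1.84), ∇g = (-2.04, 3.36) → (-0.88, 1.84) − 0.04·(-2.04, 3.36) = (-0.7984, 1.7056)
Step 3: at (-0.7984, 1.7056), ∇g = (-1.3872, 2.8224) → (-0.7984, 1.7056) − 0.04·(-1.3872, 2.8224) = (-0.742912, 1.592704)

(-0.742912, 1.592704)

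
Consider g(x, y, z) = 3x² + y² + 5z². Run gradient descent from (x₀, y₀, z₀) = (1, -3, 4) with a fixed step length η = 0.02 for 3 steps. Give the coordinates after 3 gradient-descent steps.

∇g = (6x, 2y, 10z)
Step 1: at (1, -3, 4), ∇g = (6, -6, 40) → (1, -3, 4) − 0.02·(6, -6, 40) = (0.88, -2.88, 3.2)
Step 2: at (0.88, -2.88, 3.2), ∇g = (5.28, -5.76, 32) → (0.88, -2.88, 3.2) − 0.02·(5.28, -5.76, 32) = (0.7744, -2.7648, 2.56)
Step 3: at (0.7744, -2.7648, 2.56), ∇g = (4.6464, -5.5296, 25.6) → (0.7744, -2.7648, 2.56) − 0.02·(4.6464, -5.5296, 25.6) = (0.681472, -2.654208, 2.048)

(0.681472, -2.654208, 2.048)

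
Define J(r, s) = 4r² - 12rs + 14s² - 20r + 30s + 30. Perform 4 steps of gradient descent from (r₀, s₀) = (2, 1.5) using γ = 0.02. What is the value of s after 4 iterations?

∇J = (8r - 12s - 20, -12r + 28s + 30)
Step 1: at (2, 1.5), ∇J = (-22, 48) → (2, 1.5) − 0.02·(-22, 48) = (2.44, 0.54)
Step 2: at (2.44, 0.54), ∇J = (-6.96, 15.84) → (2.44, 0.54) − 0.02·(-6.96, 15.84) = (2.5792, 0.2232)
Step 3: at (2.5792, 0.2232), ∇J = (-2.0448, 5.2992) → (2.5792, 0.2232) − 0.02·(-2.0448, 5.2992) = (2.620096, 0.117216)
Step 4: at (2.620096, 0.117216), ∇J = (-0.445824, 1.840896) → (2.620096, 0.117216) − 0.02·(-0.445824, 1.840896) = (2.62901248, 0.08039808)
s = 0.08039808

0.08039808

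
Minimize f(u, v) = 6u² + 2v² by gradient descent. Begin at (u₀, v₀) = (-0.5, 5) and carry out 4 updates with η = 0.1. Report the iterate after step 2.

∇f = (12u, 4v)
Step 1: at (-0.5, 5), ∇f = (-6, 20) → (-0.5, 5) − 0.1·(-6, 20) = (0.1, 3)
Step 2: at (0.1, 3), ∇f = (1.2, 12) → (0.1, 3) − 0.1·(1.2, 12) = (-0.02, 1.8)

(-0.02, 1.8)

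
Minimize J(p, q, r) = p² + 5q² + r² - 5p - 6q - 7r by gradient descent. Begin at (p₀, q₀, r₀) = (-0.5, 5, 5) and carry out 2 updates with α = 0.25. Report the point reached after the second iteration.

∇J = (2p - 5, 10q - 6, 2r - 7)
(p₁, q₁, r₁) = (-0.5, 5, 5) − 0.25·(-6, 44, 3) = (1, -6, 4.25)
(p₂, q₂, r₂) = (1, -6, 4.25) − 0.25·(-3, -66, 1.5) = (1.75, 10.5, 3.875)

(1.75, 10.5, 3.875)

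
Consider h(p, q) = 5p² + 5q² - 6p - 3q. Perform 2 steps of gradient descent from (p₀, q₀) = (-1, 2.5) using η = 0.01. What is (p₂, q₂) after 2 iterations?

(-0.696, 2.082)

∇h = (10p - 6, 10q - 3)
(p₁, q₁) = (-1, 2.5) − 0.01·(-16, 22) = (-0.84, 2.28)
(p₂, q₂) = (-0.84, 2.28) − 0.01·(-14.4, 19.8) = (-0.696, 2.082)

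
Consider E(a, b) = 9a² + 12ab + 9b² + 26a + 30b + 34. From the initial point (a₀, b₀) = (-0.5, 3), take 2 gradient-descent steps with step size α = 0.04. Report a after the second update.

∇E = (18a + 12b + 26, 12a + 18b + 30)
Step 1: at (-0.5, 3), ∇E = (53, 78) → (-0.5, 3) − 0.04·(53, 78) = (-2.62, -0.12)
Step 2: at (-2.62, -0.12), ∇E = (-22.6, -3.6) → (-2.62, -0.12) − 0.04·(-22.6, -3.6) = (-1.716, 0.024)
a = -1.716

-1.716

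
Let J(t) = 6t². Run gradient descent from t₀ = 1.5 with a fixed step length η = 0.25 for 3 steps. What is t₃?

J′(t) = 12t
Step 1: J′(1.5) = 18; t₁ = 1.5 − 0.25·18 = -3
Step 2: J′(-3) = -36; t₂ = -3 − 0.25·(-36) = 6
Step 3: J′(6) = 72; t₃ = 6 − 0.25·72 = -12

-12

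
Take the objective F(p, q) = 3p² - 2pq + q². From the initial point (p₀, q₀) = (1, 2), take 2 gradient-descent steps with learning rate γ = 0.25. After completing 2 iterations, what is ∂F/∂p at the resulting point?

∇F = (6p - 2q, -2p + 2q)
Step 1: at (1, 2), ∇F = (2, 2) → (1, 2) − 0.25·(2, 2) = (0.5, 1.5)
Step 2: at (0.5, 1.5), ∇F = (0, 2) → (0.5, 1.5) − 0.25·(0, 2) = (0.5, 1)
∂F/∂p at (0.5, 1) = 1

1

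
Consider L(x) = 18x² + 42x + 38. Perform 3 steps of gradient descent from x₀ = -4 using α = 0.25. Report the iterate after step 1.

21.5

L′(x) = 36x + 42
Step 1: L′(-4) = -102; x₁ = -4 − 0.25·(-102) = 21.5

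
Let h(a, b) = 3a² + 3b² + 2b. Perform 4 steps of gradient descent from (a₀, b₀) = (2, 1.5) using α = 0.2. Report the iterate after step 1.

∇h = (6a, 6b + 2)
Step 1: at (2, 1.5), ∇h = (12, 11) → (2, 1.5) − 0.2·(12, 11) = (-0.4, -0.7)

(-0.4, -0.7)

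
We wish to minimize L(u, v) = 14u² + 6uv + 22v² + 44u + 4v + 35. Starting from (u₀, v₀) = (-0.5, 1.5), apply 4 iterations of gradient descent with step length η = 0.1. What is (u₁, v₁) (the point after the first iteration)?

(-4.4, -5.2)

∇L = (28u + 6v + 44, 6u + 44v + 4)
(u₁, v₁) = (-0.5, 1.5) − 0.1·(39, 67) = (-4.4, -5.2)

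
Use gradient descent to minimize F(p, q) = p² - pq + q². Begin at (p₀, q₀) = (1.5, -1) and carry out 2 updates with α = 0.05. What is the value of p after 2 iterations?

1.12875

∇F = (2p - q, -p + 2q)
Step 1: at (1.5, -1), ∇F = (4, -3.5) → (1.5, -1) − 0.05·(4, -3.5) = (1.3, -0.825)
Step 2: at (1.3, -0.825), ∇F = (3.425, -2.95) → (1.3, -0.825) − 0.05·(3.425, -2.95) = (1.12875, -0.6775)
p = 1.12875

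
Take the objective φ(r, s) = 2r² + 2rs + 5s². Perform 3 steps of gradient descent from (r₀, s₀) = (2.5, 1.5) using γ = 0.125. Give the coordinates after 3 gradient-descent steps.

∇φ = (4r + 2s, 2r + 10s)
(r₁, s₁) = (2.5, 1.5) − 0.125·(13, 20) = (0.875, -1)
(r₂, s₂) = (0.875, -1) − 0.125·(1.5, -8.25) = (0.6875, 0.03125)
(r₃, s₃) = (0.6875, 0.03125) − 0.125·(2.8125, 1.6875) = (0.3359375, -0.1796875)

(0.3359375, -0.1796875)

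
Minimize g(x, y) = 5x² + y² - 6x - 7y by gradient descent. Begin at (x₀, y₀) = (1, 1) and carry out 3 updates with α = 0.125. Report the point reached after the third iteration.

∇g = (10x - 6, 2y - 7)
(x₁, y₁) = (1, 1) − 0.125·(4, -5) = (0.5, 1.625)
(x₂, y₂) = (0.5, 1.625) − 0.125·(-1, -3.75) = (0.625, 2.09375)
(x₃, y₃) = (0.625, 2.09375) − 0.125·(0.25, -2.8125) = (0.59375, 2.4453125)

(0.59375, 2.4453125)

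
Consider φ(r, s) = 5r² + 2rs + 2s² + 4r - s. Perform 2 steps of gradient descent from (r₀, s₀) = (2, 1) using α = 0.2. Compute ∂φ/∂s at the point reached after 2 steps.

9.72

∇φ = (10r + 2s + 4, 2r + 4s - 1)
Step 1: at (2, 1), ∇φ = (26, 7) → (2, 1) − 0.2·(26, 7) = (-3.2, -0.4)
Step 2: at (-3.2, -0.4), ∇φ = (-28.8, -9) → (-3.2, -0.4) − 0.2·(-28.8, -9) = (2.56, 1.4)
∂φ/∂s at (2.56, 1.4) = 9.72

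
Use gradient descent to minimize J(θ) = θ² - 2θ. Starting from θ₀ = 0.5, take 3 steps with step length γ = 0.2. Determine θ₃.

0.892

J′(θ) = 2θ - 2
θ₁ = 0.5 − 0.2·(-1) = 0.7
θ₂ = 0.7 − 0.2·(-0.6) = 0.82
θ₃ = 0.82 − 0.2·(-0.36) = 0.892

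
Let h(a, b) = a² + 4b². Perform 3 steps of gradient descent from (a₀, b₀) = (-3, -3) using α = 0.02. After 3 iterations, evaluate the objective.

∇h = (2a, 8b)
Step 1: at (-3, -3), ∇h = (-6, -24) → (-3, -3) − 0.02·(-6, -24) = (-2.88, -2.52)
Step 2: at (-2.88, -2.52), ∇h = (-5.76, -20.16) → (-2.88, -2.52) − 0.02·(-5.76, -20.16) = (-2.7648, -2.1168)
Step 3: at (-2.7648, -2.1168), ∇h = (-5.5296, -16.9344) → (-2.7648, -2.1168) − 0.02·(-5.5296, -16.9344) = (-2.654208, -1.778112)
h(-2.654208, -1.778112) = 19.69154924544

19.69154924544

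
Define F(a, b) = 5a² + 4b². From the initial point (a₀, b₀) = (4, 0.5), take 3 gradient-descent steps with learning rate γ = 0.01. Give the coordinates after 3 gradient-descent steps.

(2.916, 0.389344)

∇F = (10a, 8b)
Step 1: at (4, 0.5), ∇F = (40, 4) → (4, 0.5) − 0.01·(40, 4) = (3.6, 0.46)
Step 2: at (3.6, 0.46), ∇F = (36, 3.68) → (3.6, 0.46) − 0.01·(36, 3.68) = (3.24, 0.4232)
Step 3: at (3.24, 0.4232), ∇F = (32.4, 3.3856) → (3.24, 0.4232) − 0.01·(32.4, 3.3856) = (2.916, 0.389344)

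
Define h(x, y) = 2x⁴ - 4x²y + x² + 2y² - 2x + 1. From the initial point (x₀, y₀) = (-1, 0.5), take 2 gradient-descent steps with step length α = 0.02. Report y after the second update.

∇h = (8x³ - 8xy + 2x - 2, -4x² + 4y)
Step 1: at (-1, 0.5), ∇h = (-8, -2) → (-1, 0.5) − 0.02·(-8, -2) = (-0.84, 0.54)
Step 2: at (-0.84, 0.54), ∇h = (-4.792832, -0.6624) → (-0.84, 0.54) − 0.02·(-4.792832, -0.6624) = (-0.74414336, 0.553248)
y = 0.553248

0.553248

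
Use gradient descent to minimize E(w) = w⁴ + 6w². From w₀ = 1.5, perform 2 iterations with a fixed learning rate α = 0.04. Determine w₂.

0.12258816

E′(w) = 4w³ + 12w
w₁ = 1.5 − 0.04·31.5 = 0.24
w₂ = 0.24 − 0.04·2.935296 = 0.12258816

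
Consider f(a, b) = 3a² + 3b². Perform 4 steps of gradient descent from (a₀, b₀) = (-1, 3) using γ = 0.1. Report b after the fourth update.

∇f = (6a, 6b)
Step 1: at (-1, 3), ∇f = (-6, 18) → (-1, 3) − 0.1·(-6, 18) = (-0.4, 1.2)
Step 2: at (-0.4, 1.2), ∇f = (-2.4, 7.2) → (-0.4, 1.2) − 0.1·(-2.4, 7.2) = (-0.16, 0.48)
Step 3: at (-0.16, 0.48), ∇f = (-0.96, 2.88) → (-0.16, 0.48) − 0.1·(-0.96, 2.88) = (-0.064, 0.192)
Step 4: at (-0.064, 0.192), ∇f = (-0.384, 1.152) → (-0.064, 0.192) − 0.1·(-0.384, 1.152) = (-0.0256, 0.0768)
b = 0.0768

0.0768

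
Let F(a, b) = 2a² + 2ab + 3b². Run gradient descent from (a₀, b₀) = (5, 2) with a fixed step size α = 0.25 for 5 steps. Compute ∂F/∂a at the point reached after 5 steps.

-5.6875

∇F = (4a + 2b, 2a + 6b)
Step 1: at (5, 2), ∇F = (24, 22) → (5, 2) − 0.25·(24, 22) = (-1, -3.5)
Step 2: at (-1, -3.5), ∇F = (-11, -23) → (-1, -3.5) − 0.25·(-11, -23) = (1.75, 2.25)
Step 3: at (1.75, 2.25), ∇F = (11.5, 17) → (1.75, 2.25) − 0.25·(11.5, 17) = (-1.125, -2)
Step 4: at (-1.125, -2), ∇F = (-8.5, -14.25) → (-1.125, -2) − 0.25·(-8.5, -14.25) = (1, 1.5625)
Step 5: at (1, 1.5625), ∇F = (7.125, 11.375) → (1, 1.5625) − 0.25·(7.125, 11.375) = (-0.78125, -1.28125)
∂F/∂a at (-0.78125, -1.28125) = -5.6875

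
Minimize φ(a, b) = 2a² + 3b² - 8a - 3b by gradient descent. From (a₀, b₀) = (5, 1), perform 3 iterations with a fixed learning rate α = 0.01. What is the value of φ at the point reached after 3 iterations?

∇φ = (4a - 8, 6b - 3)
(a₁, b₁) = (5, 1) − 0.01·(12, 3) = (4.88, 0.97)
(a₂, b₂) = (4.88, 0.97) − 0.01·(11.52, 2.82) = (4.7648, 0.9418)
(a₃, b₃) = (4.7648, 0.9418) − 0.01·(11.0592, 2.6508) = (4.654208, 0.915292)
φ(4.654208, 0.915292) = 5.85704255032

5.85704255032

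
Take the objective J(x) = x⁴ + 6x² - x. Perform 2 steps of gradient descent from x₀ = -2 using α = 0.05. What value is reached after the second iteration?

0.267175

J′(x) = 4x³ + 12x - 1
x₁ = -2 − 0.05·(-57) = 0.85
x₂ = 0.85 − 0.05·11.6565 = 0.267175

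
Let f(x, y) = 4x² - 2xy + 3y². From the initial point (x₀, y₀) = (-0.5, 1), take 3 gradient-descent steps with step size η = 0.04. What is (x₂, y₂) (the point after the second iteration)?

(-0.1192, 0.5264)

∇f = (8x - 2y, -2x + 6y)
Step 1: at (-0.5, 1), ∇f = (-6, 7) → (-0.5, 1) − 0.04·(-6, 7) = (-0.26, 0.72)
Step 2: at (-0.26, 0.72), ∇f = (-3.52, 4.84) → (-0.26, 0.72) − 0.04·(-3.52, 4.84) = (-0.1192, 0.5264)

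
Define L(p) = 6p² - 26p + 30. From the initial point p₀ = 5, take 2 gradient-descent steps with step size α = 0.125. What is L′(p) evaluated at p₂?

L′(p) = 12p - 26
Step 1: L′(5) = 34; p₁ = 5 − 0.125·34 = 0.75
Step 2: L′(0.75) = -17; p₂ = 0.75 − 0.125·(-17) = 2.875
L′(p) at (2.875) = 8.5

8.5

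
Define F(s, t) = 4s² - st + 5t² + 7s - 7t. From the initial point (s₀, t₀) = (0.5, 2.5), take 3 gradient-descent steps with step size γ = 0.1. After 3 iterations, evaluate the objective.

-4.9592625

∇F = (8s - t + 7, -s + 10t - 7)
Step 1: at (0.5, 2.5), ∇F = (8.5, 17.5) → (0.5, 2.5) − 0.1·(8.5, 17.5) = (-0.35, 0.75)
Step 2: at (-0.35, 0.75), ∇F = (3.45, 0.85) → (-0.35, 0.75) − 0.1·(3.45, 0.85) = (-0.695, 0.665)
Step 3: at (-0.695, 0.665), ∇F = (0.775, 0.345) → (-0.695, 0.665) − 0.1·(0.775, 0.345) = (-0.7725, 0.6305)
F(-0.7725, 0.6305) = -4.9592625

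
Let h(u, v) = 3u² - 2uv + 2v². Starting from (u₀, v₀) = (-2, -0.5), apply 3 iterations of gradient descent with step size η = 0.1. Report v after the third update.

∇h = (6u - 2v, -2u + 4v)
Step 1: at (-2, -0.5), ∇h = (-11, 2) → (-2, -0.5) − 0.1·(-11, 2) = (-0.9, -0.7)
Step 2: at (-0.9, -0.7), ∇h = (-4, -1) → (-0.9, -0.7) − 0.1·(-4, -1) = (-0.5, -0.6)
Step 3: at (-0.5, -0.6), ∇h = (-1.8, -1.4) → (-0.5, -0.6) − 0.1·(-1.8, -1.4) = (-0.32, -0.46)
v = -0.46

-0.46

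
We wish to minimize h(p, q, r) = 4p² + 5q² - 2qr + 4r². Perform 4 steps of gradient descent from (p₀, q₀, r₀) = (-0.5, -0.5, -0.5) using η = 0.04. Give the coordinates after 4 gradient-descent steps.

(-0.10690688, -0.1151296, -0.15789184)

∇h = (8p, 10q - 2r, -2q + 8r)
Step 1: at (-0.5, -0.5, -0.5), ∇h = (-4, -4, -3) → (-0.5, -0.5, -0.5) − 0.04·(-4, -4, -3) = (-0.34, -0.34, -0.38)
Step 2: at (-0.34, -0.34, -0.38), ∇h = (-2.72, -2.64, -2.36) → (-0.34, -0.34, -0.38) − 0.04·(-2.72, -2.64, -2.36) = (-0.2312, -0.2344, -0.2856)
Step 3: at (-0.2312, -0.2344, -0.2856), ∇h = (-1.8496, -1.7728, -1.816) → (-0.2312, -0.2344, -0.2856) − 0.04·(-1.8496, -1.7728, -1.816) = (-0.157216, -0.163488, -0.21296)
Step 4: at (-0.157216, -0.163488, -0.21296), ∇h = (-1.257728, -1.20896, -1.376704) → (-0.157216, -0.163488, -0.21296) − 0.04·(-1.257728, -1.20896, -1.376704) = (-0.10690688, -0.1151296, -0.15789184)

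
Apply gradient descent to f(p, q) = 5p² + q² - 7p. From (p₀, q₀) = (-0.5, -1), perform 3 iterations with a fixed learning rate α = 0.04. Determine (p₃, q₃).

∇f = (10p - 7, 2q)
Step 1: at (-0.5, -1), ∇f = (-12, -2) → (-0.5, -1) − 0.04·(-12, -2) = (-0.02, -0.92)
Step 2: at (-0.02, -0.92), ∇f = (-7.2, -1.84) → (-0.02, -0.92) − 0.04·(-7.2, -1.84) = (0.268, -0.8464)
Step 3: at (0.268, -0.8464), ∇f = (-4.32, -1.6928) → (0.268, -0.8464) − 0.04·(-4.32, -1.6928) = (0.4408, -0.778688)

(0.4408, -0.778688)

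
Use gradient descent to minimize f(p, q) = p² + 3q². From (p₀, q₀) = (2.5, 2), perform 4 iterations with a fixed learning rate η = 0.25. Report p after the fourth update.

∇f = (2p, 6q)
Step 1: at (2.5, 2), ∇f = (5, 12) → (2.5, 2) − 0.25·(5, 12) = (1.25, -1)
Step 2: at (1.25, -1), ∇f = (2.5, -6) → (1.25, -1) − 0.25·(2.5, -6) = (0.625, 0.5)
Step 3: at (0.625, 0.5), ∇f = (1.25, 3) → (0.625, 0.5) − 0.25·(1.25, 3) = (0.3125, -0.25)
Step 4: at (0.3125, -0.25), ∇f = (0.625, -1.5) → (0.3125, -0.25) − 0.25·(0.625, -1.5) = (0.15625, 0.125)
p = 0.15625

0.15625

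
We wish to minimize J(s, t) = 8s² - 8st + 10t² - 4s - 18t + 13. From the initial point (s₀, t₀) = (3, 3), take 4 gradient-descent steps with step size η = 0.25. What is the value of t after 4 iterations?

62.5

∇J = (16s - 8t - 4, -8s + 20t - 18)
Step 1: at (3, 3), ∇J = (20, 18) → (3, 3) − 0.25·(20, 18) = (-2, -1.5)
Step 2: at (-2, -1.5), ∇J = (-24, -32) → (-2, -1.5) − 0.25·(-24, -32) = (4, 6.5)
Step 3: at (4, 6.5), ∇J = (8, 80) → (4, 6.5) − 0.25·(8, 80) = (2, -13.5)
Step 4: at (2, -13.5), ∇J = (136, -304) → (2, -13.5) − 0.25·(136, -304) = (-32, 62.5)
t = 62.5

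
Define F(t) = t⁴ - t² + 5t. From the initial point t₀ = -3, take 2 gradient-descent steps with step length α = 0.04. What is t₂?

0.64136448

F′(t) = 4t³ - 2t + 5
Step 1: F′(-3) = -97; t₁ = -3 − 0.04·(-97) = 0.88
Step 2: F′(0.88) = 5.965888; t₂ = 0.88 − 0.04·5.965888 = 0.64136448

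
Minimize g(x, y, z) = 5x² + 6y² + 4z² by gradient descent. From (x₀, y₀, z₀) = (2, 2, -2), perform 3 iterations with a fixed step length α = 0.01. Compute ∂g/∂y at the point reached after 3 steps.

16.355328

∇g = (10x, 12y, 8z)
Step 1: at (2, 2, -2), ∇g = (20, 24, -16) → (2, 2, -2) − 0.01·(20, 24, -16) = (1.8, 1.76, -1.84)
Step 2: at (1.8, 1.76, -1.84), ∇g = (18, 21.12, -14.72) → (1.8, 1.76, -1.84) − 0.01·(18, 21.12, -14.72) = (1.62, 1.5488, -1.6928)
Step 3: at (1.62, 1.5488, -1.6928), ∇g = (16.2, 18.5856, -13.5424) → (1.62, 1.5488, -1.6928) − 0.01·(16.2, 18.5856, -13.5424) = (1.458, 1.362944, -1.557376)
∂g/∂y at (1.458, 1.362944, -1.557376) = 16.355328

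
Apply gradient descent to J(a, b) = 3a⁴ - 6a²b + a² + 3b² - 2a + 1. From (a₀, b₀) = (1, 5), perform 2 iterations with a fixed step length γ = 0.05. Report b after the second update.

6.128

∇J = (12a³ - 12ab + 2a - 2, -6a² + 6b)
(a₁, b₁) = (1, 5) − 0.05·(-48, 24) = (3.4, 3.8)
(a₂, b₂) = (3.4, 3.8) − 0.05·(321.408, -46.56) = (-12.6704, 6.128)
b = 6.128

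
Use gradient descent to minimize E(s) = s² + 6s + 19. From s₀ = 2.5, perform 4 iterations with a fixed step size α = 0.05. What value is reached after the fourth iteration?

0.60855

E′(s) = 2s + 6
s₁ = 2.5 − 0.05·11 = 1.95
s₂ = 1.95 − 0.05·9.9 = 1.455
s₃ = 1.455 − 0.05·8.91 = 1.0095
s₄ = 1.0095 − 0.05·8.019 = 0.60855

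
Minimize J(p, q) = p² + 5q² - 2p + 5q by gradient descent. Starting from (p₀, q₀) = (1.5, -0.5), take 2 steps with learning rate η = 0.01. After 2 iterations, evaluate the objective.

∇J = (2p - 2, 10q + 5)
Step 1: at (1.5, -0.5), ∇J = (1, 0) → (1.5, -0.5) − 0.01·(1, 0) = (1.49, -0.5)
Step 2: at (1.49, -0.5), ∇J = (0.98, 0) → (1.49, -0.5) − 0.01·(0.98, 0) = (1.4802, -0.5)
J(1.4802, -0.5) = -2.01940796

-2.01940796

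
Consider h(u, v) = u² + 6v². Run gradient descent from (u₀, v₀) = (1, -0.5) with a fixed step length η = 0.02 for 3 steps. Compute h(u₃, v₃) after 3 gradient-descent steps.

1.07180768256

∇h = (2u, 12v)
(u₁, v₁) = (1, -0.5) − 0.02·(2, -6) = (0.96, -0.38)
(u₂, v₂) = (0.96, -0.38) − 0.02·(1.92, -4.56) = (0.9216, -0.2888)
(u₃, v₃) = (0.9216, -0.2888) − 0.02·(1.8432, -3.4656) = (0.884736, -0.219488)
h(0.884736, -0.219488) = 1.07180768256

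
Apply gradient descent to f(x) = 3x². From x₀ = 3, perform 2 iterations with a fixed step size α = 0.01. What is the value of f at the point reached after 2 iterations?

f′(x) = 6x
Step 1: f′(3) = 18; x₁ = 3 − 0.01·18 = 2.82
Step 2: f′(2.82) = 16.92; x₂ = 2.82 − 0.01·16.92 = 2.6508
f(2.6508) = 21.08022192

21.08022192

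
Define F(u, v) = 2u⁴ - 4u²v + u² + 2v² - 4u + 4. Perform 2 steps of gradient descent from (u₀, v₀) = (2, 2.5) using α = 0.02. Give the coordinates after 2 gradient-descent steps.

∇F = (8u³ - 8uv + 2u - 4, -4u² + 4v)
Step 1: at (2, 2.5), ∇F = (24, -6) → (2, 2.5) − 0.02·(24, -6) = (1.52, 2.62)
Step 2: at (1.52, 2.62), ∇F = (-4.724736, 1.2384) → (1.52, 2.62) − 0.02·(-4.724736, 1.2384) = (1.61449472, 2.595232)

(1.61449472, 2.595232)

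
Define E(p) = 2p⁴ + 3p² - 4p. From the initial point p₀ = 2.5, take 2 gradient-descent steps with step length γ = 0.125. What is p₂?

E′(p) = 8p³ + 6p - 4
Step 1: E′(2.5) = 136; p₁ = 2.5 − 0.125·136 = -14.5
Step 2: E′(-14.5) = -24480; p₂ = -14.5 − 0.125·(-24480) = 3045.5

3045.5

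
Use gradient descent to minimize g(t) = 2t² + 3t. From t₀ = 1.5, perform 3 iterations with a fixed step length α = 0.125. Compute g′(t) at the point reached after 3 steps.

g′(t) = 4t + 3
t₁ = 1.5 − 0.125·9 = 0.375
t₂ = 0.375 − 0.125·4.5 = -0.1875
t₃ = -0.1875 − 0.125·2.25 = -0.46875
g′(t) at (-0.46875) = 1.125

1.125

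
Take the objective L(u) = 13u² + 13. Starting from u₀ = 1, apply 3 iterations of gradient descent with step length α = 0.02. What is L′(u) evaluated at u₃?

2.875392

L′(u) = 26u
u₁ = 1 − 0.02·26 = 0.48
u₂ = 0.48 − 0.02·12.48 = 0.2304
u₃ = 0.2304 − 0.02·5.9904 = 0.110592
L′(u) at (0.110592) = 2.875392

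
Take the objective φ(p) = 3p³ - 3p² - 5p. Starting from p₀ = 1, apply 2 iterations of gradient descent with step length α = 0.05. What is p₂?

1.1355

φ′(p) = 9p² - 6p - 5
Step 1: φ′(1) = -2; p₁ = 1 − 0.05·(-2) = 1.1
Step 2: φ′(1.1) = -0.71; p₂ = 1.1 − 0.05·(-0.71) = 1.1355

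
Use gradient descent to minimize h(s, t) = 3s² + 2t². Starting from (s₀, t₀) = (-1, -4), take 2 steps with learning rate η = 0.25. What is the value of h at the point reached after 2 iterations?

∇h = (6s, 4t)
(s₁, t₁) = (-1, -4) − 0.25·(-6, -16) = (0.5, 0)
(s₂, t₂) = (0.5, 0) − 0.25·(3, 0) = (-0.25, 0)
h(-0.25, 0) = 0.1875

0.1875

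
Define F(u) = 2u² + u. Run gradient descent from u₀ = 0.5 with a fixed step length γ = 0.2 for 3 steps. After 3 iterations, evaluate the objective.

F′(u) = 4u + 1
u₁ = 0.5 − 0.2·3 = -0.1
u₂ = -0.1 − 0.2·0.6 = -0.22
u₃ = -0.22 − 0.2·0.12 = -0.244
F(-0.244) = -0.124928

-0.124928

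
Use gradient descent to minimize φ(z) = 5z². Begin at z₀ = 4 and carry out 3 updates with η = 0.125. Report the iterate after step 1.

-1

φ′(z) = 10z
z₁ = 4 − 0.125·40 = -1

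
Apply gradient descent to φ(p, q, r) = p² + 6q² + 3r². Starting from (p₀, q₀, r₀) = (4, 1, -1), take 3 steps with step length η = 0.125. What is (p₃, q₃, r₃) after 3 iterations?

∇φ = (2p, 12q, 6r)
Step 1: at (4, 1, -1), ∇φ = (8, 12, -6) → (4, 1, -1) − 0.125·(8, 12, -6) = (3, -0.5, -0.25)
Step 2: at (3, -0.5, -0.25), ∇φ = (6, -6, -1.5) → (3, -0.5, -0.25) − 0.125·(6, -6, -1.5) = (2.25, 0.25, -0.0625)
Step 3: at (2.25, 0.25, -0.0625), ∇φ = (4.5, 3, -0.375) → (2.25, 0.25, -0.0625) − 0.125·(4.5, 3, -0.375) = (1.6875, -0.125, -0.015625)

(1.6875, -0.125, -0.015625)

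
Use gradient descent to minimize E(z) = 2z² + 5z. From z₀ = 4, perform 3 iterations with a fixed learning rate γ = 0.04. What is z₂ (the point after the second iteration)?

E′(z) = 4z + 5
Step 1: E′(4) = 21; z₁ = 4 − 0.04·21 = 3.16
Step 2: E′(3.16) = 17.64; z₂ = 3.16 − 0.04·17.64 = 2.4544

2.4544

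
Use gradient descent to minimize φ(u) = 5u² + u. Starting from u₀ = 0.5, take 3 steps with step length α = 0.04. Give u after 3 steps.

0.0296

φ′(u) = 10u + 1
Step 1: φ′(0.5) = 6; u₁ = 0.5 − 0.04·6 = 0.26
Step 2: φ′(0.26) = 3.6; u₂ = 0.26 − 0.04·3.6 = 0.116
Step 3: φ′(0.116) = 2.16; u₃ = 0.116 − 0.04·2.16 = 0.0296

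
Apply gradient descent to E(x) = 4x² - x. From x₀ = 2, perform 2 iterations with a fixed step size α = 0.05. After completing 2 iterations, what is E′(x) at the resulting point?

E′(x) = 8x - 1
Step 1: E′(2) = 15; x₁ = 2 − 0.05·15 = 1.25
Step 2: E′(1.25) = 9; x₂ = 1.25 − 0.05·9 = 0.8
E′(x) at (0.8) = 5.4

5.4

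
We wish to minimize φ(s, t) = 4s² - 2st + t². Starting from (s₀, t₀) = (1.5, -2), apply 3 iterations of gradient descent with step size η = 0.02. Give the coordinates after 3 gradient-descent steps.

(0.700576, -1.632192)

∇φ = (8s - 2t, -2s + 2t)
(s₁, t₁) = (1.5, -2) − 0.02·(16, -7) = (1.18, -1.86)
(s₂, t₂) = (1.18, -1.86) − 0.02·(13.16, -6.08) = (0.9168, -1.7384)
(s₃, t₃) = (0.9168, -1.7384) − 0.02·(10.8112, -5.3104) = (0.700576, -1.632192)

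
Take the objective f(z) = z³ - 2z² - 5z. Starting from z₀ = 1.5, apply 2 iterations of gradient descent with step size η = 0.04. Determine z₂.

1.802532

f′(z) = 3z² - 4z - 5
z₁ = 1.5 − 0.04·(-4.25) = 1.67
z₂ = 1.67 − 0.04·(-3.3133) = 1.802532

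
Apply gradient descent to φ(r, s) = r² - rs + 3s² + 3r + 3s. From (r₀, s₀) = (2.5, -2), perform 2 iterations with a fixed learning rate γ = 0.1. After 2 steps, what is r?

0.815

∇φ = (2r - s + 3, -r + 6s + 3)
(r₁, s₁) = (2.5, -2) − 0.1·(10, -11.5) = (1.5, -0.85)
(r₂, s₂) = (1.5, -0.85) − 0.1·(6.85, -3.6) = (0.815, -0.49)
r = 0.815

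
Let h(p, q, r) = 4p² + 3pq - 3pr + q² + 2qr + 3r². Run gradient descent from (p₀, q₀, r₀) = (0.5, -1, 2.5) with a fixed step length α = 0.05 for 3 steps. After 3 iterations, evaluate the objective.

∇h = (8p + 3q - 3r, 3p + 2q + 2r, -3p + 2q + 6r)
(p₁, q₁, r₁) = (0.5, -1, 2.5) − 0.05·(-6.5, 4.5, 11.5) = (0.825, -1.225, 1.925)
(p₂, q₂, r₂) = (0.825, -1.225, 1.925) − 0.05·(-2.85, 3.875, 6.625) = (0.9675, -1.41875, 1.59375)
(p₃, q₃, r₃) = (0.9675, -1.41875, 1.59375) − 0.05·(-1.2975, 3.2525, 3.8225) = (1.032375, -1.581375, 1.402625)
h(1.032375, -1.581375, 1.402625) = -1.01196309375

-1.01196309375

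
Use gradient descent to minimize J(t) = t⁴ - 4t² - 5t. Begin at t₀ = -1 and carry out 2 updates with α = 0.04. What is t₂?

J′(t) = 4t³ - 8t - 5
t₁ = -1 − 0.04·(-1) = -0.96
t₂ = -0.96 − 0.04·(-0.858944) = -0.92564224

-0.92564224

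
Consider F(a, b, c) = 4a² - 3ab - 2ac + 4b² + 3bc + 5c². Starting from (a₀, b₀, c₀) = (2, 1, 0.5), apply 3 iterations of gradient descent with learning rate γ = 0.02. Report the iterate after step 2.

(1.551, 0.8616, 0.3506)

∇F = (8a - 3b - 2c, -3a + 8b + 3c, -2a + 3b + 10c)
Step 1: at (2, 1, 0.5), ∇F = (12, 3.5, 4) → (2, 1, 0.5) − 0.02·(12, 3.5, 4) = (1.76, 0.93, 0.42)
Step 2: at (1.76, 0.93, 0.42), ∇F = (10.45, 3.42, 3.47) → (1.76, 0.93, 0.42) − 0.02·(10.45, 3.42, 3.47) = (1.551, 0.8616, 0.3506)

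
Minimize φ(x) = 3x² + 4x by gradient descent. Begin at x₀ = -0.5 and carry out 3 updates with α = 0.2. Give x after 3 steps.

-0.668

φ′(x) = 6x + 4
x₁ = -0.5 − 0.2·1 = -0.7
x₂ = -0.7 − 0.2·(-0.2) = -0.66
x₃ = -0.66 − 0.2·0.04 = -0.668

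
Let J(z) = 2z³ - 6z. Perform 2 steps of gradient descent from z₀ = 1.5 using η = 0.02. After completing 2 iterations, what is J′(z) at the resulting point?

3.39451014

J′(z) = 6z² - 6
Step 1: J′(1.5) = 7.5; z₁ = 1.5 − 0.02·7.5 = 1.35
Step 2: J′(1.35) = 4.935; z₂ = 1.35 − 0.02·4.935 = 1.2513
J′(z) at (1.2513) = 3.39451014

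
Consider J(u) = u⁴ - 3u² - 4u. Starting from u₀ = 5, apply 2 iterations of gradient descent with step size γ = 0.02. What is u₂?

1.69132544

J′(u) = 4u³ - 6u - 4
u₁ = 5 − 0.02·466 = -4.32
u₂ = -4.32 − 0.02·(-300.566272) = 1.69132544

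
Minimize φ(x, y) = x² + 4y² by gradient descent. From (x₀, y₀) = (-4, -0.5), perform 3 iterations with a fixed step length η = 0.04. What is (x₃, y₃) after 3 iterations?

(-3.114752, -0.157216)

∇φ = (2x, 8y)
(x₁, y₁) = (-4, -0.5) − 0.04·(-8, -4) = (-3.68, -0.34)
(x₂, y₂) = (-3.68, -0.34) − 0.04·(-7.36, -2.72) = (-3.3856, -0.2312)
(x₃, y₃) = (-3.3856, -0.2312) − 0.04·(-6.7712, -1.8496) = (-3.114752, -0.157216)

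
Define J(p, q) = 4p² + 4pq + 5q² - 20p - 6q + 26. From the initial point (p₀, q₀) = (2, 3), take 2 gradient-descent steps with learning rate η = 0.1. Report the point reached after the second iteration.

∇J = (8p + 4q - 20, 4p + 10q - 6)
Step 1: at (2, 3), ∇J = (8, 32) → (2, 3) − 0.1·(8, 32) = (1.2, -0.2)
Step 2: at (1.2, -0.2), ∇J = (-11.2, -3.2) → (1.2, -0.2) − 0.1·(-11.2, -3.2) = (2.32, 0.12)

(2.32, 0.12)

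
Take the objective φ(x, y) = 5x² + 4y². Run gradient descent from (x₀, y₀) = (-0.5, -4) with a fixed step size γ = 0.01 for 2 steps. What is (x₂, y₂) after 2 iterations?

(-0.405, -3.3856)

∇φ = (10x, 8y)
Step 1: at (-0.5, -4), ∇φ = (-5, -32) → (-0.5, -4) − 0.01·(-5, -32) = (-0.45, -3.68)
Step 2: at (-0.45, -3.68), ∇φ = (-4.5, -29.44) → (-0.45, -3.68) − 0.01·(-4.5, -29.44) = (-0.405, -3.3856)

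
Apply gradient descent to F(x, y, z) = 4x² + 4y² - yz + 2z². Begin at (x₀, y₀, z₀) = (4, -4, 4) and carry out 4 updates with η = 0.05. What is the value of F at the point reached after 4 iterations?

∇F = (8x, 8y - z, -y + 4z)
(x₁, y₁, z₁) = (4, -4, 4) − 0.05·(32, -36, 20) = (2.4, -2.2, 3)
(x₂, y₂, z₂) = (2.4, -2.2, 3) − 0.05·(19.2, -20.6, 14.2) = (1.44, -1.17, 2.29)
(x₃, y₃, z₃) = (1.44, -1.17, 2.29) − 0.05·(11.52, -11.65, 10.33) = (0.864, -0.5875, 1.7735)
(x₄, y₄, z₄) = (0.864, -0.5875, 1.7735) − 0.05·(6.912, -6.4735, 7.6815) = (0.5184, -0.263825, 1.389425)
F(0.5184, -0.263825, 1.389425) = 5.580937474375

5.580937474375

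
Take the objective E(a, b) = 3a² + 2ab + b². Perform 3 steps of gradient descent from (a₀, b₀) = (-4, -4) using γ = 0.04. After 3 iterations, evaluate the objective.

15.810913763328

∇E = (6a + 2b, 2a + 2b)
Step 1: at (-4, -4), ∇E = (-32, -16) → (-4, -4) − 0.04·(-32, -16) = (-2.72, -3.36)
Step 2: at (-2.72, -3.36), ∇E = (-23.04, -12.16) → (-2.72, -3.36) − 0.04·(-23.04, -12.16) = (-1.7984, -2.8736)
Step 3: at (-1.7984, -2.8736), ∇E = (-16.5376, -9.344) → (-1.7984, -2.8736) − 0.04·(-16.5376, -9.344) = (-1.136896, -2.49984)
E(-1.136896, -2.49984) = 15.810913763328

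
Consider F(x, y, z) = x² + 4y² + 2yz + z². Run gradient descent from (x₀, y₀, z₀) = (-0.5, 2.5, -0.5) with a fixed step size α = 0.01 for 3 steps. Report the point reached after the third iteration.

∇F = (2x, 8y + 2z, 2y + 2z)
(x₁, y₁, z₁) = (-0.5, 2.5, -0.5) − 0.01·(-1, 19, 4) = (-0.49, 2.31, -0.54)
(x₂, y₂, z₂) = (-0.49, 2.31, -0.54) − 0.01·(-0.98, 17.4, 3.54) = (-0.4802, 2.136, -0.5754)
(x₃, y₃, z₃) = (-0.4802, 2.136, -0.5754) − 0.01·(-0.9604, 15.9372, 3.1212) = (-0.470596, 1.976628, -0.606612)

(-0.470596, 1.976628, -0.606612)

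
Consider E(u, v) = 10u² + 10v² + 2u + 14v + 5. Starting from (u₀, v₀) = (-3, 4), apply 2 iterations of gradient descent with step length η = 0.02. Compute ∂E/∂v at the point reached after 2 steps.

∇E = (20u + 2, 20v + 14)
Step 1: at (-3, 4), ∇E = (-58, 94) → (-3, 4) − 0.02·(-58, 94) = (-1.84, 2.12)
Step 2: at (-1.84, 2.12), ∇E = (-34.8, 56.4) → (-1.84, 2.12) − 0.02·(-34.8, 56.4) = (-1.144, 0.992)
∂E/∂v at (-1.144, 0.992) = 33.84

33.84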